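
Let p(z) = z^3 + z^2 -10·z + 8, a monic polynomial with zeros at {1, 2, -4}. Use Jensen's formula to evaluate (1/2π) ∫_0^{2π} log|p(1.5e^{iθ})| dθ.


Zeros: -4, 1, 2; r = 1.5.
Inside |z| < r: 1. Outside (|z| ≥ r): -4, 2.
p(0) = 8, so log|p(0)| = log(8) = 2.0794.
Apply Jensen: I(r) = log|p(0)| + Σ_k log(r/|z_k|), summed over zeros inside |z| < r.
  log(r/|z_k|) for z_k = 1: log(1.5/1) = 0.4055
  Outside zeros (-4, 2) contribute nothing to the Jensen sum.
Sum over inside zeros: 0.4055.
I(r) = log|p(0)| + (inside sum) = 2.0794 + 0.4055 = 2.4849.
Note: since some zeros are outside |z| ≤ r, the simplified n·log(r) form does NOT apply — only the inside zeros contribute.

I(r) ≈ 2.4849.


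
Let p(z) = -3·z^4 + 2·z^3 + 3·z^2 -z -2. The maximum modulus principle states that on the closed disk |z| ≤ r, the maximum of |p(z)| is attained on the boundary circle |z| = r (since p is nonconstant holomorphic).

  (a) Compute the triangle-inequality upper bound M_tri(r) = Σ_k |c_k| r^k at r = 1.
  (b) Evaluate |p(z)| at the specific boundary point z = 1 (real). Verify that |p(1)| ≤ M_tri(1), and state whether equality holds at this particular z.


Coefficients: c_0 = -2, c_1 = -1, c_2 = 3, c_3 = 2, c_4 = -3. Radius r = 1.
Part (a). Triangle bound: M_tri(r) = Σ_k |c_k| r^k
  = |-2|·1^0 + |-1|·1^1 + |3|·1^2 + |2|·1^3 + |-3|·1^4
  = 2 + 1 + 3 + 2 + 3 = 11.
This bounds M(r) := max_{|z|=r} |p(z)| from above; equality holds iff all terms c_k z^k can be made to align in phase at a single z on |z|=r.
Part (b). At z = 1 (real, on the circle |z| = r):
  p(1) = (-2)·1^0 + (-1)·1^1 + (3)·1^2 + (2)·1^3 + (-3)·1^4 = -1.
  |p(1)| = 1.
Check: |p(1)| = 1 ≤ 11 = M_tri(1). ✓ Equality does not hold at z = 1 (the coefficients have mixed signs, so the terms do not all align in phase there).

M_tri(1) = 11; |p(1)| = 1; equality at z=1: no.


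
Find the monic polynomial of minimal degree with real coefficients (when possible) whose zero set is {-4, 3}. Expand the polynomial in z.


The polynomial is p(z) = ∏_{α ∈ S} (z − α), where S = {-4, 3}.
Expanding the product yields: p(z) = z^2 + z -12.
The resulting polynomial has degree 2 and real coefficients as required.

p(z) = z^2 + z -12.


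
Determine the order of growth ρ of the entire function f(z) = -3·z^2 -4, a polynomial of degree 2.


|f(z)| ≤ Σ|c_k|·r^k = O(r^2) as r → ∞. Polynomial growth is O(e^{r^ε}) for every ε > 0 (since r^2/e^{r^ε} → 0), so ρ ≤ ε for all ε > 0, i.e. ρ = 0. Every nonconstant polynomial has order 0.
Therefore ρ = 0.

Order ρ = 0.


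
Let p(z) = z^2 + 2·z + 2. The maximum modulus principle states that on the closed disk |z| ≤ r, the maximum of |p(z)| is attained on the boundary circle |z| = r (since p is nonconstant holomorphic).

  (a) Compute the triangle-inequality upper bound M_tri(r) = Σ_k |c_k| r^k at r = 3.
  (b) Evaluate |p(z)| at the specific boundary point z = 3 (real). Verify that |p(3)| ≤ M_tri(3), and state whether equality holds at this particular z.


Coefficients: c_0 = 2, c_1 = 2, c_2 = 1. Radius r = 3.
Part (a). Triangle bound: M_tri(r) = Σ_k |c_k| r^k
  = |2|·3^0 + |2|·3^1 + |1|·3^2
  = 2 + 6 + 9 = 17.
This bounds M(r) := max_{|z|=r} |p(z)| from above; equality holds iff all terms c_k z^k can be made to align in phase at a single z on |z|=r.
Part (b). At z = 3 (real, on the circle |z| = r):
  p(3) = (2)·3^0 + (2)·3^1 + (1)·3^2 = 17.
  |p(3)| = 17.
Since all nonzero coefficients share the same sign, |p(3)| = 17 = M_tri(3); the triangle bound is attained at z = 3, so in fact M(r) = 17.

M_tri(3) = 17; |p(3)| = 17; equality at z=3: yes.


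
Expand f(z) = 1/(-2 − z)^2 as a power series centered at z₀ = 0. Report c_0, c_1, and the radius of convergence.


Let w = z − z₀, so z = z₀ + w.
Then -2 − z = -2 − (z₀ + w) = (-2 − z₀) − w = -2 − w.
f(z) = 1/(-2 − w)^2 = (1/(-2)^2) · (1 − w/(-2))^{−2}.
By the binomial series (1−u)^{−2} = Σ_{n≥0} C(n+1, 1) u^n for |u|<1, with u = w/(-2):
  c_n = C(n+1, 1) / (-2)^(n+2).
  c_0 = 1/(-2)^2 = 1/4.
  c_1 = 2/(-2)^3 = -1/4.
The series is valid for |w/d| < 1, i.e. |z − z₀| < |d|.
Radius of convergence: R = |-2 − z₀| = |-2| = 2 (distance from z₀ to the singularity z = -2).

c_0 = 1/4, c_1 = -1/4; R = 2.


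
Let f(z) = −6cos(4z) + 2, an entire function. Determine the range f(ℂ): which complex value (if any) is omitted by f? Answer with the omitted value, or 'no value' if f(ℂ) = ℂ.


Little Picard bounds the complement of f(ℂ) to at most one point.
cos is entire and surjective onto ℂ: for every w ∈ ℂ, cos(ζ) = w has a solution ζ ∈ ℂ (e.g., via the complex inverse arccos). With ζ = 4z this gives z = ζ/(4). Then -6·cos(4z) takes every value in -6·ℂ = ℂ, and adding 2 is a bijection of ℂ. So f is surjective and omits no value. (Note: only on the real line is cos bounded by [−1, 1].)

Omitted value: no value.


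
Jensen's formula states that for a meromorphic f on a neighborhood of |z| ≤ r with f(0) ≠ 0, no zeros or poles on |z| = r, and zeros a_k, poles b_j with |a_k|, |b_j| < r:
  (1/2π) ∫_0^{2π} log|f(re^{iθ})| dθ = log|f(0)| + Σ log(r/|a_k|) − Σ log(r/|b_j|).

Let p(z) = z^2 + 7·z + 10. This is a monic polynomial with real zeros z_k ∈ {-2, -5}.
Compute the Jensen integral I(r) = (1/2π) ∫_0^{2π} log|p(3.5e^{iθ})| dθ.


Zeros: -5, -2; r = 3.5.
Inside |z| < r: -2. Outside (|z| ≥ r): -5.
p(0) = 10, so log|p(0)| = log(10) = 2.3026.
Apply Jensen: I(r) = log|p(0)| + Σ_k log(r/|z_k|), summed over zeros inside |z| < r.
  log(r/|z_k|) for z_k = -2: log(3.5/2) = 0.5596
  Outside zeros (-5) contribute nothing to the Jensen sum.
Sum over inside zeros: 0.5596.
I(r) = log|p(0)| + (inside sum) = 2.3026 + 0.5596 = 2.8622.
Note: since some zeros are outside |z| ≤ r, the simplified n·log(r) form does NOT apply — only the inside zeros contribute.

I(r) ≈ 2.8622.


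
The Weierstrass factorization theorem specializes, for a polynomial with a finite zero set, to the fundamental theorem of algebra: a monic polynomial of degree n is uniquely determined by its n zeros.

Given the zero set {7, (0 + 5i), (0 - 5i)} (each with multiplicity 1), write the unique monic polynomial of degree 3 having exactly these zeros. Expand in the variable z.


The polynomial is p(z) = ∏_{α ∈ S} (z − α), where S = {7, (0 + 5i), (0 - 5i)}.
Expanding the product yields: p(z) = z^3 -7·z^2 + 25·z -175.
Note conjugate pairs combine to real quadratics: (z − (0+5i))(z − (0−5i)) = z² + 25.
The resulting polynomial has degree 3 and real coefficients as required.

p(z) = z^3 -7·z^2 + 25·z -175.


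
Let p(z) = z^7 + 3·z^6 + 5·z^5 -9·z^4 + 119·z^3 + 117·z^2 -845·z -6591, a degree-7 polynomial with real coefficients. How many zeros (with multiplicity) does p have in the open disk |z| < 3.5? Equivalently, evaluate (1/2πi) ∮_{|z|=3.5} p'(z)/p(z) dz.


The zeros of p are: 3, (2 + 3i), (2 - 3i), (-2 + 3i), (-2 - 3i), (-3 + 2i), (-3 - 2i).
Their magnitudes are: 3, 3.606, 3.606, 3.606, 3.606, 3.606, 3.606.
Zeros with |z| < R = 3.5: 3.
Count = 1.
By the argument principle, (1/2πi) ∮_{|z|=R} p'(z)/p(z) dz equals exactly this count.

Number of zeros inside |z| < 3.5: 1.


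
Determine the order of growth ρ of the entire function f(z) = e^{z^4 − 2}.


|e^{z^4 − 2}| = e^{Re(1·z^4) + -2} ≤ e^{1|z|^4 + -2} = e^{1r^4 + -2} on |z| = r, so ρ ≤ 4. Choosing z on |z|=r so that 1·z^4 is real positive (always possible by picking arg z appropriately) gives |f(z)| = e^{1r^4 + -2}, matching the bound. The additive constant -2 does not affect log log M(r) ~ 4·log r. Hence ρ = 4.
Therefore ρ = 4.

Order ρ = 4.


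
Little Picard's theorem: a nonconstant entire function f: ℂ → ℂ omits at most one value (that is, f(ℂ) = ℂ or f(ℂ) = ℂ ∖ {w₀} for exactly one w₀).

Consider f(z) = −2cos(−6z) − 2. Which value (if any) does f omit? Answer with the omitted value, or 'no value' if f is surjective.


Little Picard bounds the complement of f(ℂ) to at most one point.
cos is entire and surjective onto ℂ: for every w ∈ ℂ, cos(ζ) = w has a solution ζ ∈ ℂ (e.g., via the complex inverse arccos). With ζ = −6z this gives z = ζ/(-6). Then -2·cos(−6z) takes every value in -2·ℂ = ℂ, and adding -2 is a bijection of ℂ. So f is surjective and omits no value. (Note: only on the real line is cos bounded by [−1, 1].)

Omitted value: no value.


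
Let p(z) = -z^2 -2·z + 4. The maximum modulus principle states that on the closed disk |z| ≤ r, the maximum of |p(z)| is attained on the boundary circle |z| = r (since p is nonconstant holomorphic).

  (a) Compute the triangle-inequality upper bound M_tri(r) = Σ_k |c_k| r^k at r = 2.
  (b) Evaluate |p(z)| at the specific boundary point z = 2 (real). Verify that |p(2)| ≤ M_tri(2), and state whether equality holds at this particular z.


Coefficients: c_0 = 4, c_1 = -2, c_2 = -1. Radius r = 2.
Part (a). Triangle bound: M_tri(r) = Σ_k |c_k| r^k
  = |4|·2^0 + |-2|·2^1 + |-1|·2^2
  = 4 + 4 + 4 = 12.
This bounds M(r) := max_{|z|=r} |p(z)| from above; equality holds iff all terms c_k z^k can be made to align in phase at a single z on |z|=r.
Part (b). At z = 2 (real, on the circle |z| = r):
  p(2) = (4)·2^0 + (-2)·2^1 + (-1)·2^2 = -4.
  |p(2)| = 4.
Check: |p(2)| = 4 ≤ 12 = M_tri(2). ✓ Equality does not hold at z = 2 (the coefficients have mixed signs, so the terms do not all align in phase there).

M_tri(2) = 12; |p(2)| = 4; equality at z=2: no.


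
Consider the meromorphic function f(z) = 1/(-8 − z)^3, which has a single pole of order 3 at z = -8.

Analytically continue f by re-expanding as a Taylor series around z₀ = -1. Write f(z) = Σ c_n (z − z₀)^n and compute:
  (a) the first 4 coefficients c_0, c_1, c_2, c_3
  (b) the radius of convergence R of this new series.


Let w = z − z₀, so z = z₀ + w.
Then -8 − z = -8 − (z₀ + w) = (-8 − z₀) − w = -7 − w.
f(z) = 1/(-7 − w)^3 = (1/(-7)^3) · (1 − w/(-7))^{−3}.
By the binomial series (1−u)^{−3} = Σ_{n≥0} C(n+2, 2) u^n for |u|<1, with u = w/(-7):
  c_n = C(n+2, 2) / (-7)^(n+3).
  c_0 = 1/(-7)^3 = -1/343.
  c_1 = 3/(-7)^4 = 3/2401.
  c_2 = 6/(-7)^5 = -6/16807.
  c_3 = 10/(-7)^6 = 10/117649.
The series is valid for |w/d| < 1, i.e. |z − z₀| < |d|.
Radius of convergence: R = |-8 − z₀| = |-7| = 7 (distance from z₀ to the singularity z = -8).

c_0 = -1/343, c_1 = 3/2401, c_2 = -6/16807, c_3 = 10/117649; R = 7.


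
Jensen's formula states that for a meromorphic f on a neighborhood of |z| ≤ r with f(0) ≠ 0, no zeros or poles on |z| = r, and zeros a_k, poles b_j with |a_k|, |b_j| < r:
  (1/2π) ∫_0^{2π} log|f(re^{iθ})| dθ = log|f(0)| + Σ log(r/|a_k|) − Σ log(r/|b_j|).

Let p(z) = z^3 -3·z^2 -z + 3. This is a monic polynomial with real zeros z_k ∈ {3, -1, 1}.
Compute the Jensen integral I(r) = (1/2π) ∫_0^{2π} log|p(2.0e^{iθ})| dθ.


Zeros: -1, 1, 3; r = 2.0.
Inside |z| < r: -1, 1. Outside (|z| ≥ r): 3.
p(0) = 3, so log|p(0)| = log(3) = 1.0986.
Apply Jensen: I(r) = log|p(0)| + Σ_k log(r/|z_k|), summed over zeros inside |z| < r.
  log(r/|z_k|) for z_k = -1: log(2.0/1) = 0.6931
  log(r/|z_k|) for z_k = 1: log(2.0/1) = 0.6931
  Outside zeros (3) contribute nothing to the Jensen sum.
Sum over inside zeros: 1.3863.
I(r) = log|p(0)| + (inside sum) = 1.0986 + 1.3863 = 2.4849.
Note: since some zeros are outside |z| ≤ r, the simplified n·log(r) form does NOT apply — only the inside zeros contribute.

I(r) ≈ 2.4849.


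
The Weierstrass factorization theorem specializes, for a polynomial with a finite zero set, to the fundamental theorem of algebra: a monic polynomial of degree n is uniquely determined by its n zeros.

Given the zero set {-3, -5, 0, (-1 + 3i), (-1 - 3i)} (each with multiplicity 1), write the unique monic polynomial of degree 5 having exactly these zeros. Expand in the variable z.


The polynomial is p(z) = ∏_{α ∈ S} (z − α), where S = {-3, -5, 0, (-1 + 3i), (-1 - 3i)}.
Expanding the product yields: p(z) = z^5 + 10·z^4 + 41·z^3 + 110·z^2 + 150·z.
Note conjugate pairs combine to real quadratics: (z − (-1+3i))(z − (-1−3i)) = z² + 2z + 10.
The resulting polynomial has degree 5 and real coefficients as required.

p(z) = z^5 + 10·z^4 + 41·z^3 + 110·z^2 + 150·z.


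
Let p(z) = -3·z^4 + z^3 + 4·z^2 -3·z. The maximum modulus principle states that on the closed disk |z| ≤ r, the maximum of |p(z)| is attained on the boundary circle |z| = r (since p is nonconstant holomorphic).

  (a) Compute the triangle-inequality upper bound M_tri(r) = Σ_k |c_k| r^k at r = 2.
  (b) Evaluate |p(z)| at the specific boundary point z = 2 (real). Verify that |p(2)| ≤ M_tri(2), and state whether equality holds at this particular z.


Coefficients: c_0 = 0, c_1 = -3, c_2 = 4, c_3 = 1, c_4 = -3. Radius r = 2.
Part (a). Triangle bound: M_tri(r) = Σ_k |c_k| r^k
  = |0|·2^0 + |-3|·2^1 + |4|·2^2 + |1|·2^3 + |-3|·2^4
  = 0 + 6 + 16 + 8 + 48 = 78.
This bounds M(r) := max_{|z|=r} |p(z)| from above; equality holds iff all terms c_k z^k can be made to align in phase at a single z on |z|=r.
Part (b). At z = 2 (real, on the circle |z| = r):
  p(2) = (0)·2^0 + (-3)·2^1 + (4)·2^2 + (1)·2^3 + (-3)·2^4 = -30.
  |p(2)| = 30.
Check: |p(2)| = 30 ≤ 78 = M_tri(2). ✓ Equality does not hold at z = 2 (the coefficients have mixed signs, so the terms do not all align in phase there).

M_tri(2) = 78; |p(2)| = 30; equality at z=2: no.


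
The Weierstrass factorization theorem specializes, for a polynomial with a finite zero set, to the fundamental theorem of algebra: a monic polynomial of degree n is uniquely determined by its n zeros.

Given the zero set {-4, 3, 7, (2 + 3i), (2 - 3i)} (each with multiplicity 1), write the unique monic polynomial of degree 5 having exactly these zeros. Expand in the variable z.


The polynomial is p(z) = ∏_{α ∈ S} (z − α), where S = {-4, 3, 7, (2 + 3i), (2 - 3i)}.
Expanding the product yields: p(z) = z^5 -10·z^4 + 18·z^3 + 82·z^2 -583·z + 1092.
Note conjugate pairs combine to real quadratics: (z − (2+3i))(z − (2−3i)) = z² − 4z + 13.
The resulting polynomial has degree 5 and real coefficients as required.

p(z) = z^5 -10·z^4 + 18·z^3 + 82·z^2 -583·z + 1092.


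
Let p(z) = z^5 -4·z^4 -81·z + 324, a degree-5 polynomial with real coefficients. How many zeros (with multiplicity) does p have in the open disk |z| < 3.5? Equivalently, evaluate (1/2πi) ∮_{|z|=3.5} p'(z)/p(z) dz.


The zeros of p are: 3, (0 + 3i), (0 - 3i), -3, 4.
Their magnitudes are: 3, 3, 3, 3, 4.
Zeros with |z| < R = 3.5: 3, (0 + 3i), (0 - 3i), -3.
Count = 4.
By the argument principle, (1/2πi) ∮_{|z|=R} p'(z)/p(z) dz equals exactly this count.

Number of zeros inside |z| < 3.5: 4.


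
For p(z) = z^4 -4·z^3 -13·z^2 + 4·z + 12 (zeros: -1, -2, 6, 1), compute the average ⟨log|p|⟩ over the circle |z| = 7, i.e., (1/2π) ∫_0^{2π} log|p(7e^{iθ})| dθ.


Zeros: -2, -1, 1, 6; r = 7.
Inside |z| < r: -2, -1, 1, 6. Outside (|z| ≥ r): ∅.
p(0) = 12, so log|p(0)| = log(12) = 2.4849.
Apply Jensen: I(r) = log|p(0)| + Σ_k log(r/|z_k|), summed over zeros inside |z| < r.
  log(r/|z_k|) for z_k = -1: log(7/1) = 1.9459
  log(r/|z_k|) for z_k = -2: log(7/2) = 1.2528
  log(r/|z_k|) for z_k = 6: log(7/6) = 0.1542
  log(r/|z_k|) for z_k = 1: log(7/1) = 1.9459
Sum over inside zeros: 5.2987.
I(r) = log|p(0)| + (inside sum) = 2.4849 + 5.2987 = 7.7836.
Closed form (all zeros inside, monic): I(r) = n·log(r) = 4·log(7) = 7.7836. ✓

I(r) ≈ 7.7836.


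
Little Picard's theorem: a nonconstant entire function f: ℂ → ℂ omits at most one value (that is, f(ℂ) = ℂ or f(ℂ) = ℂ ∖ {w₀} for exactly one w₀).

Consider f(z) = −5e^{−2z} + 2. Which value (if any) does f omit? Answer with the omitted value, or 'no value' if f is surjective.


Little Picard bounds the complement of f(ℂ) to at most one point.
e^{−2z} is never zero on ℂ, so -5·e^{−2z} takes every value in ℂ ∖ {0}. Adding 2 shifts the range to ℂ ∖ {2}. Thus f omits exactly the value 2.

Omitted value: 2.


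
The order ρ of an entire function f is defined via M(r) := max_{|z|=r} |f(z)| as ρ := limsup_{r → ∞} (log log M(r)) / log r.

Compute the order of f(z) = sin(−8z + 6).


sin(w) is a linear combination of e^{iw} and e^{−iw} (or e^w, e^{−w} in the hyperbolic case), so |sin(w)| ≤ e^{|w|}. With w = −8z + 6, |w| ≤ 8|z| + 6 = 8r + 6 on |z| = r, giving M(r) ≤ e^{8r + 6}, so ρ ≤ 1. On a suitable ray (z = it for sin/cos; z = t for sinh/cosh, t real → ∞), |sin(−8z + 6)| grows like e^{8|t|}/2, so ρ ≥ 1. Hence ρ = 1.
Therefore ρ = 1.

Order ρ = 1.


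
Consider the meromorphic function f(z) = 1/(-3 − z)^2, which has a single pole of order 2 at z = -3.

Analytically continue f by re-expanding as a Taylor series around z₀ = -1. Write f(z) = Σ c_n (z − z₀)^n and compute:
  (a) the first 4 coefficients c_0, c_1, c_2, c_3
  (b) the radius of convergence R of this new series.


Let w = z − z₀, so z = z₀ + w.
Then -3 − z = -3 − (z₀ + w) = (-3 − z₀) − w = -2 − w.
f(z) = 1/(-2 − w)^2 = (1/(-2)^2) · (1 − w/(-2))^{−2}.
By the binomial series (1−u)^{−2} = Σ_{n≥0} C(n+1, 1) u^n for |u|<1, with u = w/(-2):
  c_n = C(n+1, 1) / (-2)^(n+2).
  c_0 = 1/(-2)^2 = 1/4.
  c_1 = 2/(-2)^3 = -1/4.
  c_2 = 3/(-2)^4 = 3/16.
  c_3 = 4/(-2)^5 = -1/8.
The series is valid for |w/d| < 1, i.e. |z − z₀| < |d|.
Radius of convergence: R = |-3 − z₀| = |-2| = 2 (distance from z₀ to the singularity z = -3).

c_0 = 1/4, c_1 = -1/4, c_2 = 3/16, c_3 = -1/8; R = 2.


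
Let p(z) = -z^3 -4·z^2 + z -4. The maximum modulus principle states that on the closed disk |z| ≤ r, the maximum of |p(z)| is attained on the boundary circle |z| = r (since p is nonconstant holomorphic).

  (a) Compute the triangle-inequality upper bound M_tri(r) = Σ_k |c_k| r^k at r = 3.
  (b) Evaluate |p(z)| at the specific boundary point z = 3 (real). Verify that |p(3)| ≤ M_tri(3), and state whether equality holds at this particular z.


Coefficients: c_0 = -4, c_1 = 1, c_2 = -4, c_3 = -1. Radius r = 3.
Part (a). Triangle bound: M_tri(r) = Σ_k |c_k| r^k
  = |-4|·3^0 + |1|·3^1 + |-4|·3^2 + |-1|·3^3
  = 4 + 3 + 36 + 27 = 70.
This bounds M(r) := max_{|z|=r} |p(z)| from above; equality holds iff all terms c_k z^k can be made to align in phase at a single z on |z|=r.
Part (b). At z = 3 (real, on the circle |z| = r):
  p(3) = (-4)·3^0 + (1)·3^1 + (-4)·3^2 + (-1)·3^3 = -64.
  |p(3)| = 64.
Check: |p(3)| = 64 ≤ 70 = M_tri(3). ✓ Equality does not hold at z = 3 (the coefficients have mixed signs, so the terms do not all align in phase there).

M_tri(3) = 70; |p(3)| = 64; equality at z=3: no.


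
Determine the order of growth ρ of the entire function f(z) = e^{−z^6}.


|e^{−z^6}| = e^{Re(-1·z^6) + 0} ≤ e^{1|z|^6 + 0} = e^{1r^6 + 0} on |z| = r, so ρ ≤ 6. Choosing z on |z|=r so that -1·z^6 is real positive (always possible by picking arg z appropriately) gives |f(z)| = e^{1r^6 + 0}, matching the bound. The additive constant 0 does not affect log log M(r) ~ 6·log r. Hence ρ = 6.
Therefore ρ = 6.

Order ρ = 6.


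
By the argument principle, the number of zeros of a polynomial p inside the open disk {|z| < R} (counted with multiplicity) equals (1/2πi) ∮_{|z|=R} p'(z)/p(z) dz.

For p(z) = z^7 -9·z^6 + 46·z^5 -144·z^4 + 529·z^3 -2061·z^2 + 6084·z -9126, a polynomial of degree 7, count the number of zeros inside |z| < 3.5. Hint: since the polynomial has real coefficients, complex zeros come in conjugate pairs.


The zeros of p are: 3, (2 + 3i), (2 - 3i), (-2 + 3i), (-2 - 3i), (3 + 3i), (3 - 3i).
Their magnitudes are: 3, 3.606, 3.606, 3.606, 3.606, 4.243, 4.243.
Zeros with |z| < R = 3.5: 3.
Count = 1.
By the argument principle, (1/2πi) ∮_{|z|=R} p'(z)/p(z) dz equals exactly this count.

Number of zeros inside |z| < 3.5: 1.


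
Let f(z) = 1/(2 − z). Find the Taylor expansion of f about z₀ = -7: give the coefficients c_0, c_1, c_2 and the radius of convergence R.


Let w = z − z₀, so z = z₀ + w.
Then 2 − z = 2 − (z₀ + w) = (2 − z₀) − w = 9 − w.
f(z) = 1/(9 − w) = (1/(9)) · 1/(1 − w/(9)) = Σ_{n≥0} w^n / (9)^(n+1).
So c_n = 1/(9)^(n+1):
  c_0 = 1/(9)^1 = 1/9.
  c_1 = 1/(9)^2 = 1/81.
  c_2 = 1/(9)^3 = 1/729.
The series is valid for |w/d| < 1, i.e. |z − z₀| < |d|.
Radius of convergence: R = |2 − z₀| = |9| = 9 (distance from z₀ to the singularity z = 2).

c_0 = 1/9, c_1 = 1/81, c_2 = 1/729; R = 9.


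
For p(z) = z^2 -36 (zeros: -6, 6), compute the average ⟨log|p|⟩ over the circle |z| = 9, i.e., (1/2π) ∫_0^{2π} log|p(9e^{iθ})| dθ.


Zeros: -6, 6; r = 9.
Inside |z| < r: -6, 6. Outside (|z| ≥ r): ∅.
p(0) = -36, so log|p(0)| = log(36) = 3.5835.
Apply Jensen: I(r) = log|p(0)| + Σ_k log(r/|z_k|), summed over zeros inside |z| < r.
  log(r/|z_k|) for z_k = -6: log(9/6) = 0.4055
  log(r/|z_k|) for z_k = 6: log(9/6) = 0.4055
Sum over inside zeros: 0.8109.
I(r) = log|p(0)| + (inside sum) = 3.5835 + 0.8109 = 4.3944.
Closed form (all zeros inside, monic): I(r) = n·log(r) = 2·log(9) = 4.3944. ✓

I(r) ≈ 4.3944.


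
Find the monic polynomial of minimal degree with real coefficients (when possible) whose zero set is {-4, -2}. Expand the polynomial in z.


The polynomial is p(z) = ∏_{α ∈ S} (z − α), where S = {-4, -2}.
Expanding the product yields: p(z) = z^2 + 6·z + 8.
The resulting polynomial has degree 2 and real coefficients as required.

p(z) = z^2 + 6·z + 8.


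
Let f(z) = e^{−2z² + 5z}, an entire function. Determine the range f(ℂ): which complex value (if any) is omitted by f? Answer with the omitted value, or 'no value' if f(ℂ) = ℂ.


Little Picard bounds the complement of f(ℂ) to at most one point.
The exponent g(z) = −2z² + 5z is a nonconstant polynomial, hence surjective onto ℂ. So e^{g(z)} takes every value in {e^w : w ∈ ℂ} = ℂ ∖ {0}. Adding 0 shifts the range to ℂ ∖ {0}. f omits exactly 0.

Omitted value: 0.


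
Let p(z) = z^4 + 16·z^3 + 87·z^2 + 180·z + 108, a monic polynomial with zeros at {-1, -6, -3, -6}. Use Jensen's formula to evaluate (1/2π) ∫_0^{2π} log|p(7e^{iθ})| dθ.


Zeros: -6, -6, -3, -1; r = 7.
Inside |z| < r: -6, -6, -3, -1. Outside (|z| ≥ r): ∅.
p(0) = 108, so log|p(0)| = log(108) = 4.6821.
Apply Jensen: I(r) = log|p(0)| + Σ_k log(r/|z_k|), summed over zeros inside |z| < r.
  log(r/|z_k|) for z_k = -1: log(7/1) = 1.9459
  log(r/|z_k|) for z_k = -6: log(7/6) = 0.1542
  log(r/|z_k|) for z_k = -3: log(7/3) = 0.8473
  log(r/|z_k|) for z_k = -6: log(7/6) = 0.1542
Sum over inside zeros: 3.1015.
I(r) = log|p(0)| + (inside sum) = 4.6821 + 3.1015 = 7.7836.
Closed form (all zeros inside, monic): I(r) = n·log(r) = 4·log(7) = 7.7836. ✓

I(r) ≈ 7.7836.


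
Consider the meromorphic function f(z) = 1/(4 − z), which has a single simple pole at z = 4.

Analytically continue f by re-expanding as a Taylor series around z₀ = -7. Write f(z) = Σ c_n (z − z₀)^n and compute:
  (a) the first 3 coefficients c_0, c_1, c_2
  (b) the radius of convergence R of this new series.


Let w = z − z₀, so z = z₀ + w.
Then 4 − z = 4 − (z₀ + w) = (4 − z₀) − w = 11 − w.
f(z) = 1/(11 − w) = (1/(11)) · 1/(1 − w/(11)) = Σ_{n≥0} w^n / (11)^(n+1).
So c_n = 1/(11)^(n+1):
  c_0 = 1/(11)^1 = 1/11.
  c_1 = 1/(11)^2 = 1/121.
  c_2 = 1/(11)^3 = 1/1331.
The series is valid for |w/d| < 1, i.e. |z − z₀| < |d|.
Radius of convergence: R = |4 − z₀| = |11| = 11 (distance from z₀ to the singularity z = 4).

c_0 = 1/11, c_1 = 1/121, c_2 = 1/1331; R = 11.


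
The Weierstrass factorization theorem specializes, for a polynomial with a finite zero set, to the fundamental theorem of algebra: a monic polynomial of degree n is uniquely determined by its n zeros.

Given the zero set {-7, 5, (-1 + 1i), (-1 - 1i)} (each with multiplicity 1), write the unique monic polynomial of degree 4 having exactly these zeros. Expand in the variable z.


The polynomial is p(z) = ∏_{α ∈ S} (z − α), where S = {-7, 5, (-1 + 1i), (-1 - 1i)}.
Expanding the product yields: p(z) = z^4 + 4·z^3 -29·z^2 -66·z -70.
Note conjugate pairs combine to real quadratics: (z − (-1+1i))(z − (-1−1i)) = z² + 2z + 2.
The resulting polynomial has degree 4 and real coefficients as required.

p(z) = z^4 + 4·z^3 -29·z^2 -66·z -70.


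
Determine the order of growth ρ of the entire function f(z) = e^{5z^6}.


|e^{5z^6}| = e^{Re(5·z^6) + 0} ≤ e^{5|z|^6 + 0} = e^{5r^6 + 0} on |z| = r, so ρ ≤ 6. Choosing z on |z|=r so that 5·z^6 is real positive (always possible by picking arg z appropriately) gives |f(z)| = e^{5r^6 + 0}, matching the bound. The additive constant 0 does not affect log log M(r) ~ 6·log r. Hence ρ = 6.
Therefore ρ = 6.

Order ρ = 6.


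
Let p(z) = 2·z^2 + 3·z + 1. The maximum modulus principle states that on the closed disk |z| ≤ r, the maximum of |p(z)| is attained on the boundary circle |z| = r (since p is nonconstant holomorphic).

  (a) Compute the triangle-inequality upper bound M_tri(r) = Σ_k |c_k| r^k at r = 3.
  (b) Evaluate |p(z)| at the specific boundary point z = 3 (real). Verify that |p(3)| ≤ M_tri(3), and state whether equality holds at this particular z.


Coefficients: c_0 = 1, c_1 = 3, c_2 = 2. Radius r = 3.
Part (a). Triangle bound: M_tri(r) = Σ_k |c_k| r^k
  = |1|·3^0 + |3|·3^1 + |2|·3^2
  = 1 + 9 + 18 = 28.
This bounds M(r) := max_{|z|=r} |p(z)| from above; equality holds iff all terms c_k z^k can be made to align in phase at a single z on |z|=r.
Part (b). At z = 3 (real, on the circle |z| = r):
  p(3) = (1)·3^0 + (3)·3^1 + (2)·3^2 = 28.
  |p(3)| = 28.
Since all nonzero coefficients share the same sign, |p(3)| = 28 = M_tri(3); the triangle bound is attained at z = 3, so in fact M(r) = 28.

M_tri(3) = 28; |p(3)| = 28; equality at z=3: yes.


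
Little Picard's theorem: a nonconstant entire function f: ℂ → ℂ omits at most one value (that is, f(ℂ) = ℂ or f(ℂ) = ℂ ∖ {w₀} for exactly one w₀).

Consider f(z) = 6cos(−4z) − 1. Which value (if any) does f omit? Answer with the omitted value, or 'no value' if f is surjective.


Little Picard bounds the complement of f(ℂ) to at most one point.
cos is entire and surjective onto ℂ: for every w ∈ ℂ, cos(ζ) = w has a solution ζ ∈ ℂ (e.g., via the complex inverse arccos). With ζ = −4z this gives z = ζ/(-4). Then 6·cos(−4z) takes every value in 6·ℂ = ℂ, and adding -1 is a bijection of ℂ. So f is surjective and omits no value. (Note: only on the real line is cos bounded by [−1, 1].)

Omitted value: no value.


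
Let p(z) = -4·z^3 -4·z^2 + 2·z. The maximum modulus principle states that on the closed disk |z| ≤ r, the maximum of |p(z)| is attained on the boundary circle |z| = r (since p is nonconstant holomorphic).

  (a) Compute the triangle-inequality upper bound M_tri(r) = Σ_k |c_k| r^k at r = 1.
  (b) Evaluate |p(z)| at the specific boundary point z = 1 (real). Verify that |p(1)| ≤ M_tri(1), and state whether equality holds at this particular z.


Coefficients: c_0 = 0, c_1 = 2, c_2 = -4, c_3 = -4. Radius r = 1.
Part (a). Triangle bound: M_tri(r) = Σ_k |c_k| r^k
  = |0|·1^0 + |2|·1^1 + |-4|·1^2 + |-4|·1^3
  = 0 + 2 + 4 + 4 = 10.
This bounds M(r) := max_{|z|=r} |p(z)| from above; equality holds iff all terms c_k z^k can be made to align in phase at a single z on |z|=r.
Part (b). At z = 1 (real, on the circle |z| = r):
  p(1) = (0)·1^0 + (2)·1^1 + (-4)·1^2 + (-4)·1^3 = -6.
  |p(1)| = 6.
Check: |p(1)| = 6 ≤ 10 = M_tri(1). ✓ Equality does not hold at z = 1 (the coefficients have mixed signs, so the terms do not all align in phase there).

M_tri(1) = 10; |p(1)| = 6; equality at z=1: no.


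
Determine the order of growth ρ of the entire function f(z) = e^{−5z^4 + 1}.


|e^{−5z^4 + 1}| = e^{Re(-5·z^4) + 1} ≤ e^{5|z|^4 + 1} = e^{5r^4 + 1} on |z| = r, so ρ ≤ 4. Choosing z on |z|=r so that -5·z^4 is real positive (always possible by picking arg z appropriately) gives |f(z)| = e^{5r^4 + 1}, matching the bound. The additive constant 1 does not affect log log M(r) ~ 4·log r. Hence ρ = 4.
Therefore ρ = 4.

Order ρ = 4.


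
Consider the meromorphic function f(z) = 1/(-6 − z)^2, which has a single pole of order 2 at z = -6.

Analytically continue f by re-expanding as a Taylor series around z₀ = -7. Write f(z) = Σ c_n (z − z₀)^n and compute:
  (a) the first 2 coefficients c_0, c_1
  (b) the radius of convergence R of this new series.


Let w = z − z₀, so z = z₀ + w.
Then -6 − z = -6 − (z₀ + w) = (-6 − z₀) − w = 1 − w.
f(z) = 1/(1 − w)^2 = (1/(1)^2) · (1 − w/(1))^{−2}.
By the binomial series (1−u)^{−2} = Σ_{n≥0} C(n+1, 1) u^n for |u|<1, with u = w/(1):
  c_n = C(n+1, 1) / (1)^(n+2).
  c_0 = 1/(1)^2 = 1.
  c_1 = 2/(1)^3 = 2.
The series is valid for |w/d| < 1, i.e. |z − z₀| < |d|.
Radius of convergence: R = |-6 − z₀| = |1| = 1 (distance from z₀ to the singularity z = -6).

c_0 = 1, c_1 = 2; R = 1.


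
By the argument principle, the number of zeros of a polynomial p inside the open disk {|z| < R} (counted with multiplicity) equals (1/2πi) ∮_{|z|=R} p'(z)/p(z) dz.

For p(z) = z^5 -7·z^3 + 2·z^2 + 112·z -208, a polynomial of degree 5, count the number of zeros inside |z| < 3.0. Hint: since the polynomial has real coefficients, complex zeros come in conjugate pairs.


The zeros of p are: (2 + 2i), (2 - 2i), 2, (-3 + 2i), (-3 - 2i).
Their magnitudes are: 2.828, 2.828, 2, 3.606, 3.606.
Zeros with |z| < R = 3.0: (2 + 2i), (2 - 2i), 2.
Count = 3.
By the argument principle, (1/2πi) ∮_{|z|=R} p'(z)/p(z) dz equals exactly this count.

Number of zeros inside |z| < 3.0: 3.


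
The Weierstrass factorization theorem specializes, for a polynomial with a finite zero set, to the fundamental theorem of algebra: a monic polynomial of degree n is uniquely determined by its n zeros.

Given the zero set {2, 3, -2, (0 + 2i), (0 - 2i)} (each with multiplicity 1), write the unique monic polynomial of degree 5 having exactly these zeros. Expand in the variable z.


The polynomial is p(z) = ∏_{α ∈ S} (z − α), where S = {2, 3, -2, (0 + 2i), (0 - 2i)}.
Expanding the product yields: p(z) = z^5 -3·z^4 -16·z + 48.
Note conjugate pairs combine to real quadratics: (z − (0+2i))(z − (0−2i)) = z² + 4.
The resulting polynomial has degree 5 and real coefficients as required.

p(z) = z^5 -3·z^4 -16·z + 48.


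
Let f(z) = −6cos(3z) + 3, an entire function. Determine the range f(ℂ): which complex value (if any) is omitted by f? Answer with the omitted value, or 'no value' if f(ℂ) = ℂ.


Little Picard bounds the complement of f(ℂ) to at most one point.
cos is entire and surjective onto ℂ: for every w ∈ ℂ, cos(ζ) = w has a solution ζ ∈ ℂ (e.g., via the complex inverse arccos). With ζ = 3z this gives z = ζ/(3). Then -6·cos(3z) takes every value in -6·ℂ = ℂ, and adding 3 is a bijection of ℂ. So f is surjective and omits no value. (Note: only on the real line is cos bounded by [−1, 1].)

Omitted value: no value.


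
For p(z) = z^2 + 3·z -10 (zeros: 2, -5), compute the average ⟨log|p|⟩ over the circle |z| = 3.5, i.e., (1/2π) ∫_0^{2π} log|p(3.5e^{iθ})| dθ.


Zeros: -5, 2; r = 3.5.
Inside |z| < r: 2. Outside (|z| ≥ r): -5.
p(0) = -10, so log|p(0)| = log(10) = 2.3026.
Apply Jensen: I(r) = log|p(0)| + Σ_k log(r/|z_k|), summed over zeros inside |z| < r.
  log(r/|z_k|) for z_k = 2: log(3.5/2) = 0.5596
  Outside zeros (-5) contribute nothing to the Jensen sum.
Sum over inside zeros: 0.5596.
I(r) = log|p(0)| + (inside sum) = 2.3026 + 0.5596 = 2.8622.
Note: since some zeros are outside |z| ≤ r, the simplified n·log(r) form does NOT apply — only the inside zeros contribute.

I(r) ≈ 2.8622.


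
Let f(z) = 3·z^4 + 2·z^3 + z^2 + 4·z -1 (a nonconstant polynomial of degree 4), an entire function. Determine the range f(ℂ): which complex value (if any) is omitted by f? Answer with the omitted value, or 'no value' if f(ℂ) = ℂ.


Little Picard bounds the complement of f(ℂ) to at most one point.
For every w ∈ ℂ, the equation p(z) − w = 0 is a nonconstant polynomial in z and hence has at least one root by the fundamental theorem of algebra. So p is surjective onto ℂ, omitting no value.

Omitted value: no value.


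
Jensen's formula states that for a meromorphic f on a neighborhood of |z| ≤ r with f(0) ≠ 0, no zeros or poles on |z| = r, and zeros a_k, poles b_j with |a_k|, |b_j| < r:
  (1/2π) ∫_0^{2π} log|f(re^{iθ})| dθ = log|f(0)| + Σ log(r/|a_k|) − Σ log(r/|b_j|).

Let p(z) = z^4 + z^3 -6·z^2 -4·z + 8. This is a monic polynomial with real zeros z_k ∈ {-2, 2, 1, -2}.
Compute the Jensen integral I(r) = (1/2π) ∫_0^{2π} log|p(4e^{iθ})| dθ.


Zeros: -2, -2, 1, 2; r = 4.
Inside |z| < r: -2, -2, 1, 2. Outside (|z| ≥ r): ∅.
p(0) = 8, so log|p(0)| = log(8) = 2.0794.
Apply Jensen: I(r) = log|p(0)| + Σ_k log(r/|z_k|), summed over zeros inside |z| < r.
  log(r/|z_k|) for z_k = -2: log(4/2) = 0.6931
  log(r/|z_k|) for z_k = 2: log(4/2) = 0.6931
  log(r/|z_k|) for z_k = 1: log(4/1) = 1.3863
  log(r/|z_k|) for z_k = -2: log(4/2) = 0.6931
Sum over inside zeros: 3.4657.
I(r) = log|p(0)| + (inside sum) = 2.0794 + 3.4657 = 5.5452.
Closed form (all zeros inside, monic): I(r) = n·log(r) = 4·log(4) = 5.5452. ✓

I(r) ≈ 5.5452.


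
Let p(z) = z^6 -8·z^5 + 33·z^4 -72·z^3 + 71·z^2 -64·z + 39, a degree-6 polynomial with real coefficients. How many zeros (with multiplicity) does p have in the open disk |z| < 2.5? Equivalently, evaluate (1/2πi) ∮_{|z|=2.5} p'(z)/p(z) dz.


The zeros of p are: 3, 1, (0 + 1i), (0 - 1i), (2 + 3i), (2 - 3i).
Their magnitudes are: 3, 1, 1, 1, 3.606, 3.606.
Zeros with |z| < R = 2.5: 1, (0 + 1i), (0 - 1i).
Count = 3.
By the argument principle, (1/2πi) ∮_{|z|=R} p'(z)/p(z) dz equals exactly this count.

Number of zeros inside |z| < 2.5: 3.


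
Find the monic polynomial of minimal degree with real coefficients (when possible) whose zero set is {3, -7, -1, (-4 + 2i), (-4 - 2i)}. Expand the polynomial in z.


The polynomial is p(z) = ∏_{α ∈ S} (z − α), where S = {3, -7, -1, (-4 + 2i), (-4 - 2i)}.
Expanding the product yields: p(z) = z^5 + 13·z^4 + 43·z^3 -57·z^2 -508·z -420.
Note conjugate pairs combine to real quadratics: (z − (-4+2i))(z − (-4−2i)) = z² + 8z + 20.
The resulting polynomial has degree 5 and real coefficients as required.

p(z) = z^5 + 13·z^4 + 43·z^3 -57·z^2 -508·z -420.


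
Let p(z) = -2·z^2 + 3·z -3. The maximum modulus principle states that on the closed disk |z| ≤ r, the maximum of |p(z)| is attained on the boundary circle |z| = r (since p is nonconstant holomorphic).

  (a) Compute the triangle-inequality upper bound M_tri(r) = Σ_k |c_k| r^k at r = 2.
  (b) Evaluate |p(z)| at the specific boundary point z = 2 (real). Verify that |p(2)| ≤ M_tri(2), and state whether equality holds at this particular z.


Coefficients: c_0 = -3, c_1 = 3, c_2 = -2. Radius r = 2.
Part (a). Triangle bound: M_tri(r) = Σ_k |c_k| r^k
  = |-3|·2^0 + |3|·2^1 + |-2|·2^2
  = 3 + 6 + 8 = 17.
This bounds M(r) := max_{|z|=r} |p(z)| from above; equality holds iff all terms c_k z^k can be made to align in phase at a single z on |z|=r.
Part (b). At z = 2 (real, on the circle |z| = r):
  p(2) = (-3)·2^0 + (3)·2^1 + (-2)·2^2 = -5.
  |p(2)| = 5.
Check: |p(2)| = 5 ≤ 17 = M_tri(2). ✓ Equality does not hold at z = 2 (the coefficients have mixed signs, so the terms do not all align in phase there).

M_tri(2) = 17; |p(2)| = 5; equality at z=2: no.


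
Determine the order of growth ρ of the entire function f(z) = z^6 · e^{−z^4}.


M(r) = max_{|z|=r} |1|·|z|^6·|e^{−z^4}| = 1·r^6 · e^{1r^4} (the factors attain their maxima compatibly on |z|=r). Then log M(r) = log 1 + 6·log r + 1r^4, dominated by the last term, so log log M(r) ~ 4·log r. The polynomial factor 1z^6 contributes only a log r term and does not affect the order. ρ = 4.
Therefore ρ = 4.

Order ρ = 4.


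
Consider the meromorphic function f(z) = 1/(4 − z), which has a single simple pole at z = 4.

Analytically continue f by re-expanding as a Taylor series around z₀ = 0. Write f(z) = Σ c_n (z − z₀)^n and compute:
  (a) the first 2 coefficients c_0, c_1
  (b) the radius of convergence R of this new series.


Let w = z − z₀, so z = z₀ + w.
Then 4 − z = 4 − (z₀ + w) = (4 − z₀) − w = 4 − w.
f(z) = 1/(4 − w) = (1/(4)) · 1/(1 − w/(4)) = Σ_{n≥0} w^n / (4)^(n+1).
So c_n = 1/(4)^(n+1):
  c_0 = 1/(4)^1 = 1/4.
  c_1 = 1/(4)^2 = 1/16.
The series is valid for |w/d| < 1, i.e. |z − z₀| < |d|.
Radius of convergence: R = |4 − z₀| = |4| = 4 (distance from z₀ to the singularity z = 4).

c_0 = 1/4, c_1 = 1/16; R = 4.


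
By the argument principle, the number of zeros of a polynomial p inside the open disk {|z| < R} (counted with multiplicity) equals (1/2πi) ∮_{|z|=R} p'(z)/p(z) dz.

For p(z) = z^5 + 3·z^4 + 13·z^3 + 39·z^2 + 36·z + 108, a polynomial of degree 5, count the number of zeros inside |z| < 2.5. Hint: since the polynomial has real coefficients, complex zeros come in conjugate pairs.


The zeros of p are: -3, (0 + 2i), (0 - 2i), (0 + 3i), (0 - 3i).
Their magnitudes are: 3, 2, 2, 3, 3.
Zeros with |z| < R = 2.5: (0 + 2i), (0 - 2i).
Count = 2.
By the argument principle, (1/2πi) ∮_{|z|=R} p'(z)/p(z) dz equals exactly this count.

Number of zeros inside |z| < 2.5: 2.


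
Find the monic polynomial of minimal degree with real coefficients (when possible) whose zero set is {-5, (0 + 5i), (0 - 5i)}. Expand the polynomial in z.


The polynomial is p(z) = ∏_{α ∈ S} (z − α), where S = {-5, (0 + 5i), (0 - 5i)}.
Expanding the product yields: p(z) = z^3 + 5·z^2 + 25·z + 125.
Note conjugate pairs combine to real quadratics: (z − (0+5i))(z − (0−5i)) = z² + 25.
The resulting polynomial has degree 3 and real coefficients as required.

p(z) = z^3 + 5·z^2 + 25·z + 125.


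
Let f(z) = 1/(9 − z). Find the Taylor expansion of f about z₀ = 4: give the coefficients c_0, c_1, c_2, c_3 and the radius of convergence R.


Let w = z − z₀, so z = z₀ + w.
Then 9 − z = 9 − (z₀ + w) = (9 − z₀) − w = 5 − w.
f(z) = 1/(5 − w) = (1/(5)) · 1/(1 − w/(5)) = Σ_{n≥0} w^n / (5)^(n+1).
So c_n = 1/(5)^(n+1):
  c_0 = 1/(5)^1 = 1/5.
  c_1 = 1/(5)^2 = 1/25.
  c_2 = 1/(5)^3 = 1/125.
  c_3 = 1/(5)^4 = 1/625.
The series is valid for |w/d| < 1, i.e. |z − z₀| < |d|.
Radius of convergence: R = |9 − z₀| = |5| = 5 (distance from z₀ to the singularity z = 9).

c_0 = 1/5, c_1 = 1/25, c_2 = 1/125, c_3 = 1/625; R = 5.


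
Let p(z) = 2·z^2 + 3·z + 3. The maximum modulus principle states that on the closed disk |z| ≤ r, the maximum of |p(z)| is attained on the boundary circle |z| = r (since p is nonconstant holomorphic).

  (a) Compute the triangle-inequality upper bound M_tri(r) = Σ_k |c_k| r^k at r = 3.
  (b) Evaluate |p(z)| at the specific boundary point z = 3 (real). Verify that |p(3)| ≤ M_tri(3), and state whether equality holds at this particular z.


Coefficients: c_0 = 3, c_1 = 3, c_2 = 2. Radius r = 3.
Part (a). Triangle bound: M_tri(r) = Σ_k |c_k| r^k
  = |3|·3^0 + |3|·3^1 + |2|·3^2
  = 3 + 9 + 18 = 30.
This bounds M(r) := max_{|z|=r} |p(z)| from above; equality holds iff all terms c_k z^k can be made to align in phase at a single z on |z|=r.
Part (b). At z = 3 (real, on the circle |z| = r):
  p(3) = (3)·3^0 + (3)·3^1 + (2)·3^2 = 30.
  |p(3)| = 30.
Since all nonzero coefficients share the same sign, |p(3)| = 30 = M_tri(3); the triangle bound is attained at z = 3, so in fact M(r) = 30.

M_tri(3) = 30; |p(3)| = 30; equality at z=3: yes.


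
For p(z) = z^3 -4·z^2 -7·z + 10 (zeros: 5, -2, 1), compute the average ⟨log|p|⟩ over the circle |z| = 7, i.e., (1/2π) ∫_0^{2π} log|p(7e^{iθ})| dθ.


Zeros: -2, 1, 5; r = 7.
Inside |z| < r: -2, 1, 5. Outside (|z| ≥ r): ∅.
p(0) = 10, so log|p(0)| = log(10) = 2.3026.
Apply Jensen: I(r) = log|p(0)| + Σ_k log(r/|z_k|), summed over zeros inside |z| < r.
  log(r/|z_k|) for z_k = 5: log(7/5) = 0.3365
  log(r/|z_k|) for z_k = -2: log(7/2) = 1.2528
  log(r/|z_k|) for z_k = 1: log(7/1) = 1.9459
Sum over inside zeros: 3.5351.
I(r) = log|p(0)| + (inside sum) = 2.3026 + 3.5351 = 5.8377.
Closed form (all zeros inside, monic): I(r) = n·log(r) = 3·log(7) = 5.8377. ✓

I(r) ≈ 5.8377.
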